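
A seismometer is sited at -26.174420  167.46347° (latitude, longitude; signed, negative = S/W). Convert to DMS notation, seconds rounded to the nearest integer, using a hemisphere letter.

Latitude is negative → S; |value| = 26.174420
Latitude: 0.174420 × 60 = 10.46520′ → 10′, remainder × 60 = 27.91″
λ: 0.463470 × 60 = 27.80820′ → 27′, remainder × 60 = 48.49″

26°10′28″ S, 167°27′48″ E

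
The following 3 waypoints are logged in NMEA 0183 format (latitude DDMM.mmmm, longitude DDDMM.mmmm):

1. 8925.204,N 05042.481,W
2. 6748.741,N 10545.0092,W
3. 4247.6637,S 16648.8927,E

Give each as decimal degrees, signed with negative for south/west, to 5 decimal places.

1. 89.42007, -50.70802
2. 67.81235, -105.75015
3. -42.79440, 166.81488

Point 1:
  Lat: split at 2 digits → 89° and 25.204′; 89 + 25.204/60 = 89.420067
  N ⇒ keep positive
  Longitude: degrees = first 3 digits = 50, minutes = 42.481; 50 + 42.481/60 = 50.708017
  W → negative
Point 2:
  Latitude: split at 2 digits → 67° and 48.741′; 67 + 48.741/60 = 67.812350
  N ⇒ keep positive
  Longitude: split at 3 digits → 105° and 45.0092′; 105 + 45.0092/60 = 105.750153
  W ⇒ negate
Point 3:
  Latitude: split at 2 digits → 42° and 47.6637′; 42 + 47.6637/60 = 42.794395
  S → negative
  Lon: degrees = first 3 digits = 166, minutes = 48.8927; 166 + 48.8927/60 = 166.814878
  E ⇒ keep positive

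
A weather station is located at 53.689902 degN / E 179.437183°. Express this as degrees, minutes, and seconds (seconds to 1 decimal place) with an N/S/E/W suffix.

Latitude: 0.689902 × 60 = 41.39412′ → 41′, remainder × 60 = 23.647″
Lon: 0.437183° → 26.23098′; 0.23098 × 60 = 13.859″

53°41′23.6″ N, 179°26′13.9″ E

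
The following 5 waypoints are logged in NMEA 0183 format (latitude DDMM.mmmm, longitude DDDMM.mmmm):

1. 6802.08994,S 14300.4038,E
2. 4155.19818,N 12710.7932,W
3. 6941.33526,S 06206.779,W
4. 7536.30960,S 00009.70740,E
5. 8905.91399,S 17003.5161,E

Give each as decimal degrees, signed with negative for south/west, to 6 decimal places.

1. -68.034832, 143.006730
2. 41.919970, -127.179887
3. -69.688921, -62.112983
4. -75.605160, 0.161790
5. -89.098567, 170.058602

Point 1:
  Lat: split at 2 digits → 68° and 2.08994′; 68 + 2.08994/60 = 68.0348323
  hemisphere S, so the sign is −
  Lon: split at 3 digits → 143° and 0.4038′; 143 + 0.4038/60 = 143.0067300
  E → positive
Point 2:
  Lat: split at 2 digits → 41° and 55.19818′; 41 + 55.19818/60 = 41.9199697
  N ⇒ keep positive
  λ: degrees = first 3 digits = 127, minutes = 10.7932; 127 + 10.7932/60 = 127.1798867
  hemisphere W, so the sign is −
Point 3:
  Lat: split at 2 digits → 69° and 41.33526′; 69 + 41.33526/60 = 69.6889210
  S → negative
  Lon: degrees = first 3 digits = 62, minutes = 6.779; 62 + 6.779/60 = 62.1129833
  hemisphere W, so the sign is −
Point 4:
  Lat: degrees = first 2 digits = 75, minutes = 36.3096; 75 + 36.3096/60 = 75.6051600
  S ⇒ negate
  Lon: degrees = first 3 digits = 0, minutes = 9.7074; 0 + 9.7074/60 = 0.1617900
  E → positive
Point 5:
  Lat: degrees = first 2 digits = 89, minutes = 5.91399; 89 + 5.91399/60 = 89.0985665
  S → negative
  Longitude: split at 3 digits → 170° and 3.5161′; 170 + 3.5161/60 = 170.0586017
  E ⇒ keep positive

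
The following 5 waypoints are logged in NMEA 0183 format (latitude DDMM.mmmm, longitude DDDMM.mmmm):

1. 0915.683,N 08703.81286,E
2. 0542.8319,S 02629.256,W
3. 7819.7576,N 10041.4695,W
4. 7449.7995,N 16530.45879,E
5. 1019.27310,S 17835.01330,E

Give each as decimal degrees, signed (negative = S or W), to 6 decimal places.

Point 1:
  φ: split at 2 digits → 09° and 15.683′; 9 + 15.683/60 = 9.2613833
  N ⇒ keep positive
  λ: degrees = first 3 digits = 87, minutes = 3.81286; 87 + 3.81286/60 = 87.0635477
  E → positive
Point 2:
  φ: split at 2 digits → 05° and 42.8319′; 5 + 42.8319/60 = 5.7138650
  hemisphere S, so the sign is −
  Lon: split at 3 digits → 026° and 29.256′; 26 + 29.256/60 = 26.4876000
  hemisphere W, so the sign is −
Point 3:
  φ: split at 2 digits → 78° and 19.7576′; 78 + 19.7576/60 = 78.3292933
  N ⇒ keep positive
  Longitude: split at 3 digits → 100° and 41.4695′; 100 + 41.4695/60 = 100.6911583
  W ⇒ negate
Point 4:
  Lat: degrees = first 2 digits = 74, minutes = 49.7995; 74 + 49.7995/60 = 74.8299917
  N ⇒ keep positive
  λ: split at 3 digits → 165° and 30.45879′; 165 + 30.45879/60 = 165.5076465
  E → positive
Point 5:
  Latitude: degrees = first 2 digits = 10, minutes = 19.2731; 10 + 19.2731/60 = 10.3212183
  S → negative
  λ: degrees = first 3 digits = 178, minutes = 35.0133; 178 + 35.0133/60 = 178.5835550
  E ⇒ keep positive

1. 9.261383, 87.063548
2. -5.713865, -26.487600
3. 78.329293, -100.691158
4. 74.829992, 165.507647
5. -10.321218, 178.583555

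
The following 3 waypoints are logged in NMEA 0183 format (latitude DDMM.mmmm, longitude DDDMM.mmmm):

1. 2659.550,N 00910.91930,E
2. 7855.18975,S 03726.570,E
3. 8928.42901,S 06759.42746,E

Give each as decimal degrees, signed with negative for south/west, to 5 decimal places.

Point 1:
  Latitude: split at 2 digits → 26° and 59.55′; 26 + 59.55/60 = 26.992500
  N ⇒ keep positive
  λ: degrees = first 3 digits = 9, minutes = 10.9193; 9 + 10.9193/60 = 9.181988
  E → positive
Point 2:
  Lat: degrees = first 2 digits = 78, minutes = 55.18975; 78 + 55.18975/60 = 78.919829
  S → negative
  Lon: degrees = first 3 digits = 37, minutes = 26.57; 37 + 26.57/60 = 37.442833
  E → positive
Point 3:
  Lat: split at 2 digits → 89° and 28.42901′; 89 + 28.42901/60 = 89.473817
  hemisphere S, so the sign is −
  λ: split at 3 digits → 067° and 59.42746′; 67 + 59.42746/60 = 67.990458
  E → positive

1. 26.99250, 9.18199
2. -78.91983, 37.44283
3. -89.47382, 67.99046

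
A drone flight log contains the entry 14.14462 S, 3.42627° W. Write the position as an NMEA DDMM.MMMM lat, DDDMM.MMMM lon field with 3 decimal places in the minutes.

Latitude: fractional part 0.144620 → 8.67720 minutes
Longitude: minutes = (3.426270 − 3) × 60 = 25.57620

1408.677,S / 00325.576,W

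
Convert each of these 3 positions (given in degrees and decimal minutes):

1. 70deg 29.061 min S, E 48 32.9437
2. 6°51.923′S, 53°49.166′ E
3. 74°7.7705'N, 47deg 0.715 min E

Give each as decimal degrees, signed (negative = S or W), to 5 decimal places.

Point 1:
  φ: 29.061′ = 0.484350°; total 70.484350
  S ⇒ negate
  λ: 48 + 32.9437/60 = 48.549062
  E → positive
Point 2:
  Lat: 6 + 51.923/60 = 6.865383
  S ⇒ negate
  Lon: 53 + 49.166/60 = 53.819433
  E ⇒ keep positive
Point 3:
  φ: 74 + 7.7705/60 = 74.129508
  N ⇒ keep positive
  Longitude: 47 + 0.715/60 = 47.011917
  E ⇒ keep positive

1. -70.48435, 48.54906
2. -6.86538, 53.81943
3. 74.12951, 47.01192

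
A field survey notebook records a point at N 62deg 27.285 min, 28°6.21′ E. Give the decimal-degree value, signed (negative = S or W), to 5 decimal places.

62.45475, 28.10350

Lat: 27.285′ = 0.454750°; total 62.454750
N → positive
Lon: 28 + 6.21/60 = 28.103500
E ⇒ keep positive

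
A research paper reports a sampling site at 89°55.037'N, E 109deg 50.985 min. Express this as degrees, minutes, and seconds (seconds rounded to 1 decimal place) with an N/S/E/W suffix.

Lat: fractional minutes 0.03700 × 60 = 2.220″
Longitude: 50.98500′ → 50′ and 0.98500 × 60 = 59.100″

89°55′2.2″ N, 109°50′59.1″ E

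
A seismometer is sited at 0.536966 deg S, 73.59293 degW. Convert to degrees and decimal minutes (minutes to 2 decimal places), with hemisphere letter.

Latitude: 0° + 0.536966 × 60 = 0° 32.2180′
Longitude: fractional part 0.592930 → 35.5758 minutes

0° 32.22′ S, 73° 35.58′ W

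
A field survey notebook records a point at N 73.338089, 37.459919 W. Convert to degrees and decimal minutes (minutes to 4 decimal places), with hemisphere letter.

Latitude: 73° + 0.338089 × 60 = 73° 20.285340′
Longitude: 37° + 0.459919 × 60 = 37° 27.595140′

73° 20.2853′ N, 37° 27.5951′ W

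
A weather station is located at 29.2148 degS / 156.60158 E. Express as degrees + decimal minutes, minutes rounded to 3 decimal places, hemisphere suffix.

29° 12.888′ S, 156° 36.095′ E

Lat: 29° + 0.214800 × 60 = 29° 12.88800′
Longitude: 156° + 0.601580 × 60 = 156° 36.09480′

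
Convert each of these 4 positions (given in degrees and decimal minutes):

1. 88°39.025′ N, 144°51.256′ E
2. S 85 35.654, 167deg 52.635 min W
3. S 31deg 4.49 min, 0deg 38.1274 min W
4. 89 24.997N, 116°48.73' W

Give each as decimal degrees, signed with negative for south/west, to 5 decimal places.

1. 88.65042, 144.85427
2. -85.59423, -167.87725
3. -31.07483, -0.63546
4. 89.41662, -116.81217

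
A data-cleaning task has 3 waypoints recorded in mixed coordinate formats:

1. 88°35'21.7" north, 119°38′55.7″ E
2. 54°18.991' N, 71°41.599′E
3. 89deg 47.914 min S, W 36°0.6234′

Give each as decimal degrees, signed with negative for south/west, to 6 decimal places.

1. 88.589361, 119.648806
2. 54.316517, 71.693317
3. -89.798567, -36.010390

Point 1:
  Lat: 88 + 35/60 + 21.7/3600 = 88.5893611
  N → positive
  Lon: 119 + 38/60 + 55.7/3600 = 119.6488056
  E → positive
Point 2:
  Lat: 54 + 18.991/60 = 54.3165167
  N → positive
  Lon: 41.599′ = 0.693317°; total 71.6933167
  E ⇒ keep positive
Point 3:
  φ: 47.914′ = 0.798567°; total 89.7985667
  S ⇒ negate
  λ: 36 + 0.6234/60 = 36.0103900
  hemisphere W, so the sign is −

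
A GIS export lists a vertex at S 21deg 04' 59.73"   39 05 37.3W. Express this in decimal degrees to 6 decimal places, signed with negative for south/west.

-21.083258, -39.093694

Lat: 21 + 4/60 + 59.73/3600 = 21.0832583
S → negative
Lon: 39° + 5/60 + 37.3/3600 = 39 + 0.083333 + 0.010361 = 39.0936944
hemisphere W, so the sign is −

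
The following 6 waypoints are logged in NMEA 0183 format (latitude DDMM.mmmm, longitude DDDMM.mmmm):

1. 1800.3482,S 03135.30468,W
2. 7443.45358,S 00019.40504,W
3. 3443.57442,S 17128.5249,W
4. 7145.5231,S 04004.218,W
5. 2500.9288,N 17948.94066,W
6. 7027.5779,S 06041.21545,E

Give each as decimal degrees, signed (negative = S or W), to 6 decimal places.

1. -18.005803, -31.588411
2. -74.724226, -0.323417
3. -34.726240, -171.475415
4. -71.758718, -40.070300
5. 25.015480, -179.815678
6. -70.459632, 60.686924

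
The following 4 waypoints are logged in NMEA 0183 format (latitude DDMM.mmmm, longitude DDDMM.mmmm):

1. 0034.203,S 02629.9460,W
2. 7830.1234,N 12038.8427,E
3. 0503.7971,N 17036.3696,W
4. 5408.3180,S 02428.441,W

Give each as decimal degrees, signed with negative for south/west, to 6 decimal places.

Point 1:
  φ: degrees = first 2 digits = 0, minutes = 34.203; 0 + 34.203/60 = 0.5700500
  S → negative
  λ: split at 3 digits → 026° and 29.946′; 26 + 29.946/60 = 26.4991000
  W ⇒ negate
Point 2:
  φ: degrees = first 2 digits = 78, minutes = 30.1234; 78 + 30.1234/60 = 78.5020567
  N → positive
  Longitude: split at 3 digits → 120° and 38.8427′; 120 + 38.8427/60 = 120.6473783
  E → positive
Point 3:
  Latitude: split at 2 digits → 05° and 3.7971′; 5 + 3.7971/60 = 5.0632850
  N → positive
  λ: degrees = first 3 digits = 170, minutes = 36.3696; 170 + 36.3696/60 = 170.6061600
  W → negative
Point 4:
  Latitude: degrees = first 2 digits = 54, minutes = 8.318; 54 + 8.318/60 = 54.1386333
  hemisphere S, so the sign is −
  Longitude: split at 3 digits → 024° and 28.441′; 24 + 28.441/60 = 24.4740167
  hemisphere W, so the sign is −

1. -0.570050, -26.499100
2. 78.502057, 120.647378
3. 5.063285, -170.606160
4. -54.138633, -24.474017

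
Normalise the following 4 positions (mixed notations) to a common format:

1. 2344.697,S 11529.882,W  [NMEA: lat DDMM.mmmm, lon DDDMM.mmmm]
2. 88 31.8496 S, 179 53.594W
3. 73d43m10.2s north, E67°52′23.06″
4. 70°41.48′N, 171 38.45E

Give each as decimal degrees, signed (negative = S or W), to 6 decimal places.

1. -23.744950, -115.498033
2. -88.530827, -179.893233
3. 73.719500, 67.873072
4. 70.691333, 171.640833

Point 1:
  φ: degrees = first 2 digits = 23, minutes = 44.697; 23 + 44.697/60 = 23.7449500
  hemisphere S, so the sign is −
  Longitude: split at 3 digits → 115° and 29.882′; 115 + 29.882/60 = 115.4980333
  hemisphere W, so the sign is −
Point 2:
  φ: 31.8496′ = 0.530827°; total 88.5308267
  hemisphere S, so the sign is −
  Lon: 179 + 53.594/60 = 179.8932333
  hemisphere W, so the sign is −
Point 3:
  Lat: 73 + 43/60 + 10.2/3600 = 73.7195000
  N ⇒ keep positive
  Lon: 67 + 52/60 + 23.06/3600 = 67.8730722
  E → positive
Point 4:
  Latitude: 41.48′ = 0.691333°; total 70.6913333
  N → positive
  Lon: 38.45′ = 0.640833°; total 171.6408333
  E → positive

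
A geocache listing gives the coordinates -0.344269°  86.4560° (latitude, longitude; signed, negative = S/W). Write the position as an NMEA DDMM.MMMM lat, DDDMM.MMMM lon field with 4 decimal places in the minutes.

0020.6561,S / 08627.3600,E

Latitude is negative → S; |value| = 0.344269
Latitude: fractional part 0.344269 → 20.656140 minutes
Longitude: fractional part 0.456000 → 27.360000 minutes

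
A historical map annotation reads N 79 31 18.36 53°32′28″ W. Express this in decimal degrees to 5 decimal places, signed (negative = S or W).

Latitude: 79° + 31/60 + 18.36/3600 = 79 + 0.516667 + 0.005100 = 79.521767
N → positive
Longitude: 53° + 32/60 + 28/3600 = 53 + 0.533333 + 0.007778 = 53.541111
W ⇒ negate

79.52177, -53.54111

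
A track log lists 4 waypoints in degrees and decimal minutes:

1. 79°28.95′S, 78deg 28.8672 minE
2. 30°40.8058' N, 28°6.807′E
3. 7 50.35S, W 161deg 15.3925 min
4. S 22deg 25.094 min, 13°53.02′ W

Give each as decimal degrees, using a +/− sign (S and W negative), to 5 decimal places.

Point 1:
  Latitude: 28.95′ = 0.482500°; total 79.482500
  hemisphere S, so the sign is −
  Longitude: 28.8672′ = 0.481120°; total 78.481120
  E → positive
Point 2:
  Latitude: 40.8058′ = 0.680097°; total 30.680097
  N → positive
  Lon: 6.807′ = 0.113450°; total 28.113450
  E ⇒ keep positive
Point 3:
  Latitude: 7 + 50.35/60 = 7.839167
  S ⇒ negate
  Lon: 15.3925′ = 0.256542°; total 161.256542
  W → negative
Point 4:
  Latitude: 22 + 25.094/60 = 22.418233
  S → negative
  λ: 53.02′ = 0.883667°; total 13.883667
  W ⇒ negate

1. -79.48250, 78.48112
2. 30.68010, 28.11345
3. -7.83917, -161.25654
4. -22.41823, -13.88367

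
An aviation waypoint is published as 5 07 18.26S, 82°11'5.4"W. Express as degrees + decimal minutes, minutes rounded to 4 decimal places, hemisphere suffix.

φ: seconds/60 = 0.30433; minutes = 7 + 0.30433 = 7.304333
Lon: 11 + 5.4/60 = 11.090000′

5° 7.3043′ S, 82° 11.0900′ W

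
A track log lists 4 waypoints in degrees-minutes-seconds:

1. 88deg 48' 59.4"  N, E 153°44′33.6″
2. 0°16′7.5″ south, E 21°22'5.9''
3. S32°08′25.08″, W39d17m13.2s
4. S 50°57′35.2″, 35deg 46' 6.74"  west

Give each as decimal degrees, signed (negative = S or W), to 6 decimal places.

1. 88.816500, 153.742667
2. -0.268750, 21.368306
3. -32.140300, -39.287000
4. -50.959778, -35.768539

Point 1:
  Lat: 88° + 48/60 + 59.4/3600 = 88 + 0.800000 + 0.016500 = 88.8165000
  N → positive
  Lon: 153 + 44/60 + 33.6/3600 = 153.7426667
  E ⇒ keep positive
Point 2:
  Latitude: 0° + 16/60 + 7.5/3600 = 0 + 0.266667 + 0.002083 = 0.2687500
  hemisphere S, so the sign is −
  Lon: 22′ + 5.9″ = 22.09833′; 21 + 22.09833/60 = 21.3683056
  E ⇒ keep positive
Point 3:
  Lat: 32 + 8/60 + 25.08/3600 = 32.1403000
  hemisphere S, so the sign is −
  Lon: 39 + 17/60 + 13.2/3600 = 39.2870000
  hemisphere W, so the sign is −
Point 4:
  Lat: 50 + 57/60 + 35.2/3600 = 50.9597778
  S ⇒ negate
  Longitude: 46′ + 6.74″ = 46.11233′; 35 + 46.11233/60 = 35.7685389
  W → negative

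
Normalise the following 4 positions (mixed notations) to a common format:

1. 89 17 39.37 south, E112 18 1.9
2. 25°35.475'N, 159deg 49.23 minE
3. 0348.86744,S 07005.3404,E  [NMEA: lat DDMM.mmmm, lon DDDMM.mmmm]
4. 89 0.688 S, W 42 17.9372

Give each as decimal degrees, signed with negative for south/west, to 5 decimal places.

1. -89.29427, 112.30053
2. 25.59125, 159.82050
3. -3.81446, 70.08901
4. -89.01147, -42.29895

Point 1:
  φ: 89 + 17/60 + 39.37/3600 = 89.294269
  S → negative
  Lon: 18′ + 1.9″ = 18.03167′; 112 + 18.03167/60 = 112.300528
  E → positive
Point 2:
  Lat: 35.475′ = 0.591250°; total 25.591250
  N ⇒ keep positive
  Longitude: 159 + 49.23/60 = 159.820500
  E ⇒ keep positive
Point 3:
  Latitude: split at 2 digits → 03° and 48.86744′; 3 + 48.86744/60 = 3.814457
  S ⇒ negate
  Lon: degrees = first 3 digits = 70, minutes = 5.3404; 70 + 5.3404/60 = 70.089007
  E → positive
Point 4:
  Lat: 0.688′ = 0.011467°; total 89.011467
  S → negative
  Longitude: 17.9372′ = 0.298953°; total 42.298953
  hemisphere W, so the sign is −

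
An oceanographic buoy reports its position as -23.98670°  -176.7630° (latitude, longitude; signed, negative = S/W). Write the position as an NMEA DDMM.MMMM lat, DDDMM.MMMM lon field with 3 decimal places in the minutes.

2359.202,S / 17645.780,W

Latitude is negative → S; |value| = 23.986700
Latitude: 23° + 0.986700 × 60 = 23° 59.20200′
Longitude is negative → W; |value| = 176.763000
λ: 176° + 0.763000 × 60 = 176° 45.78000′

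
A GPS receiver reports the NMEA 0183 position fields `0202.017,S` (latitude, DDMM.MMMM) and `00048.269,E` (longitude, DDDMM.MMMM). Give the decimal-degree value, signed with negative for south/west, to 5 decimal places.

Lat: split at 2 digits → 02° and 2.017′; 2 + 2.017/60 = 2.033617
hemisphere S, so the sign is −
λ: degrees = first 3 digits = 0, minutes = 48.269; 0 + 48.269/60 = 0.804483
E ⇒ keep positive

-2.03362, 0.80448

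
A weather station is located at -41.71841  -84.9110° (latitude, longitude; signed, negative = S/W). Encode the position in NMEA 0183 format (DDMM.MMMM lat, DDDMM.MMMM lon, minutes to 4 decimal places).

Latitude is negative → S; |value| = 41.718410
Latitude: minutes = (41.718410 − 41) × 60 = 43.104600
Longitude is negative → W; |value| = 84.911000
λ: minutes = (84.911000 − 84) × 60 = 54.660000

4143.1046,S / 08454.6600,W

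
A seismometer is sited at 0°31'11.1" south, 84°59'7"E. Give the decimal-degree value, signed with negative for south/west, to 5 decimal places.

-0.51975, 84.98528

φ: 31′ + 11.1″ = 31.18500′; 0 + 31.18500/60 = 0.519750
S → negative
λ: 84 + 59/60 + 7/3600 = 84.985278
E ⇒ keep positive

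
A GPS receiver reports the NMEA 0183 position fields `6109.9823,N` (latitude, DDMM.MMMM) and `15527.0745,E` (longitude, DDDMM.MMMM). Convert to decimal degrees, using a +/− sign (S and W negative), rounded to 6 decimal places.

61.166372, 155.451242

φ: degrees = first 2 digits = 61, minutes = 9.9823; 61 + 9.9823/60 = 61.1663717
N ⇒ keep positive
Lon: degrees = first 3 digits = 155, minutes = 27.0745; 155 + 27.0745/60 = 155.4512417
E ⇒ keep positive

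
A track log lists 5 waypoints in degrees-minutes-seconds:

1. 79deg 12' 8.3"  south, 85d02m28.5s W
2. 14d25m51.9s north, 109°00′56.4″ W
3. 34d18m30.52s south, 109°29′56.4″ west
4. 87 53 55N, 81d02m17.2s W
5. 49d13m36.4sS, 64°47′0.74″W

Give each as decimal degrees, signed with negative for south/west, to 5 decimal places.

Point 1:
  Latitude: 79° + 12/60 + 8.3/3600 = 79 + 0.200000 + 0.002306 = 79.202306
  S ⇒ negate
  Longitude: 2′ + 28.5″ = 2.47500′; 85 + 2.47500/60 = 85.041250
  W ⇒ negate
Point 2:
  φ: 14° + 25/60 + 51.9/3600 = 14 + 0.416667 + 0.014417 = 14.431083
  N → positive
  Longitude: 109° + 0/60 + 56.4/3600 = 109 + 0.000000 + 0.015667 = 109.015667
  hemisphere W, so the sign is −
Point 3:
  Lat: 34 + 18/60 + 30.52/3600 = 34.308478
  S → negative
  Lon: 29′ + 56.4″ = 29.94000′; 109 + 29.94000/60 = 109.499000
  W → negative
Point 4:
  φ: 87° + 53/60 + 55/3600 = 87 + 0.883333 + 0.015278 = 87.898611
  N → positive
  Longitude: 81° + 2/60 + 17.2/3600 = 81 + 0.033333 + 0.004778 = 81.038111
  W ⇒ negate
Point 5:
  Latitude: 49° + 13/60 + 36.4/3600 = 49 + 0.216667 + 0.010111 = 49.226778
  S ⇒ negate
  λ: 64° + 47/60 + 0.74/3600 = 64 + 0.783333 + 0.000206 = 64.783539
  W → negative

1. -79.20231, -85.04125
2. 14.43108, -109.01567
3. -34.30848, -109.49900
4. 87.89861, -81.03811
5. -49.22678, -64.78354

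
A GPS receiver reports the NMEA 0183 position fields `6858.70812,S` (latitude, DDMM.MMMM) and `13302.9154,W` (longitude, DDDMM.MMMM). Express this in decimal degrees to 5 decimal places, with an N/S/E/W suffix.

φ: degrees = first 2 digits = 68, minutes = 58.70812; 68 + 58.70812/60 = 68.978469
Longitude: split at 3 digits → 133° and 2.9154′; 133 + 2.9154/60 = 133.048590

68.97847° S, 133.04859° W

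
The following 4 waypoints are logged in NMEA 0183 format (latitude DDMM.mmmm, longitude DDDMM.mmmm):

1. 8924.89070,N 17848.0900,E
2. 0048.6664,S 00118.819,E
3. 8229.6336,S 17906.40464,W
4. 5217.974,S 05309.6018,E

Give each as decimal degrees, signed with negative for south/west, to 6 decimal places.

1. 89.414845, 178.801500
2. -0.811107, 1.313650
3. -82.493893, -179.106744
4. -52.299567, 53.160030

Point 1:
  Latitude: split at 2 digits → 89° and 24.8907′; 89 + 24.8907/60 = 89.4148450
  N → positive
  Longitude: degrees = first 3 digits = 178, minutes = 48.09; 178 + 48.09/60 = 178.8015000
  E → positive
Point 2:
  Latitude: degrees = first 2 digits = 0, minutes = 48.6664; 0 + 48.6664/60 = 0.8111067
  S ⇒ negate
  λ: split at 3 digits → 001° and 18.819′; 1 + 18.819/60 = 1.3136500
  E → positive
Point 3:
  Latitude: degrees = first 2 digits = 82, minutes = 29.6336; 82 + 29.6336/60 = 82.4938933
  hemisphere S, so the sign is −
  λ: split at 3 digits → 179° and 6.40464′; 179 + 6.40464/60 = 179.1067440
  W → negative
Point 4:
  Latitude: split at 2 digits → 52° and 17.974′; 52 + 17.974/60 = 52.2995667
  S ⇒ negate
  Lon: degrees = first 3 digits = 53, minutes = 9.6018; 53 + 9.6018/60 = 53.1600300
  E → positive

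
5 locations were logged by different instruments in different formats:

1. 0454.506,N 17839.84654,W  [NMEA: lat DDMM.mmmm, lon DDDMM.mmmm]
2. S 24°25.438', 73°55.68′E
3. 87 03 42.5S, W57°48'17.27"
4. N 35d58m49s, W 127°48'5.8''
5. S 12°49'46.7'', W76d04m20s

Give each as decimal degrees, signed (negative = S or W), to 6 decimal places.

1. 4.908433, -178.664109
2. -24.423967, 73.928000
3. -87.061806, -57.804797
4. 35.980278, -127.801611
5. -12.829639, -76.072222

Point 1:
  Lat: split at 2 digits → 04° and 54.506′; 4 + 54.506/60 = 4.9084333
  N ⇒ keep positive
  Longitude: split at 3 digits → 178° and 39.84654′; 178 + 39.84654/60 = 178.6641090
  hemisphere W, so the sign is −
Point 2:
  φ: 25.438′ = 0.423967°; total 24.4239667
  S → negative
  Lon: 73 + 55.68/60 = 73.9280000
  E → positive
Point 3:
  φ: 87 + 3/60 + 42.5/3600 = 87.0618056
  S → negative
  λ: 48′ + 17.27″ = 48.28783′; 57 + 48.28783/60 = 57.8047972
  W ⇒ negate
Point 4:
  Lat: 35 + 58/60 + 49/3600 = 35.9802778
  N → positive
  Longitude: 127° + 48/60 + 5.8/3600 = 127 + 0.800000 + 0.001611 = 127.8016111
  W ⇒ negate
Point 5:
  φ: 12 + 49/60 + 46.7/3600 = 12.8296389
  S ⇒ negate
  λ: 4′ + 20″ = 4.33333′; 76 + 4.33333/60 = 76.0722222
  W → negative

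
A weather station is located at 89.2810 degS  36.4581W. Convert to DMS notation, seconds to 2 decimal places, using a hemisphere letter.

89°16′51.60″ S, 36°27′29.16″ W

Lat: 0.281000 × 60 = 16.86000′ → 16′, remainder × 60 = 51.6000″
Lon: whole degrees 36; 27.48600′ → 27′ and 29.1600″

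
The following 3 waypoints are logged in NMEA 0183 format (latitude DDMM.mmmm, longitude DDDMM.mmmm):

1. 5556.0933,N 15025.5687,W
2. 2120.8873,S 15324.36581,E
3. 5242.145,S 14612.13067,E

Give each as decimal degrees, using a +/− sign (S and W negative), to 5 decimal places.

Point 1:
  Latitude: degrees = first 2 digits = 55, minutes = 56.0933; 55 + 56.0933/60 = 55.934888
  N → positive
  λ: split at 3 digits → 150° and 25.5687′; 150 + 25.5687/60 = 150.426145
  W ⇒ negate
Point 2:
  Lat: split at 2 digits → 21° and 20.8873′; 21 + 20.8873/60 = 21.348122
  hemisphere S, so the sign is −
  λ: split at 3 digits → 153° and 24.36581′; 153 + 24.36581/60 = 153.406097
  E → positive
Point 3:
  Latitude: split at 2 digits → 52° and 42.145′; 52 + 42.145/60 = 52.702417
  hemisphere S, so the sign is −
  λ: degrees = first 3 digits = 146, minutes = 12.13067; 146 + 12.13067/60 = 146.202178
  E ⇒ keep positive

1. 55.93489, -150.42615
2. -21.34812, 153.40610
3. -52.70242, 146.20218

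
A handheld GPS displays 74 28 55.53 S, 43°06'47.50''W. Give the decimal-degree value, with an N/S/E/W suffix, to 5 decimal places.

Latitude: 74° + 28/60 + 55.53/3600 = 74 + 0.466667 + 0.015425 = 74.482092
Longitude: 6′ + 47.5″ = 6.79167′; 43 + 6.79167/60 = 43.113194

74.48209° S, 43.11319° W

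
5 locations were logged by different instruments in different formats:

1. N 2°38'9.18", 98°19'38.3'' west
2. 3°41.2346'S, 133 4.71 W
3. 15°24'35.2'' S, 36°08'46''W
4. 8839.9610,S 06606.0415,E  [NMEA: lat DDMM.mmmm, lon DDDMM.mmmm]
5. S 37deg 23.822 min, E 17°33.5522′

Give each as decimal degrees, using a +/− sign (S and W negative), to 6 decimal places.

1. 2.635883, -98.327306
2. -3.687243, -133.078500
3. -15.409778, -36.146111
4. -88.666017, 66.100692
5. -37.397033, 17.559203

Point 1:
  Latitude: 2° + 38/60 + 9.18/3600 = 2 + 0.633333 + 0.002550 = 2.6358833
  N → positive
  λ: 19′ + 38.3″ = 19.63833′; 98 + 19.63833/60 = 98.3273056
  hemisphere W, so the sign is −
Point 2:
  Latitude: 41.2346′ = 0.687243°; total 3.6872433
  S ⇒ negate
  Longitude: 133 + 4.71/60 = 133.0785000
  W ⇒ negate
Point 3:
  Lat: 15° + 24/60 + 35.2/3600 = 15 + 0.400000 + 0.009778 = 15.4097778
  hemisphere S, so the sign is −
  Longitude: 36 + 8/60 + 46/3600 = 36.1461111
  W ⇒ negate
Point 4:
  Latitude: split at 2 digits → 88° and 39.961′; 88 + 39.961/60 = 88.6660167
  hemisphere S, so the sign is −
  λ: split at 3 digits → 066° and 6.0415′; 66 + 6.0415/60 = 66.1006917
  E → positive
Point 5:
  φ: 37 + 23.822/60 = 37.3970333
  S → negative
  Lon: 33.5522′ = 0.559203°; total 17.5592033
  E → positive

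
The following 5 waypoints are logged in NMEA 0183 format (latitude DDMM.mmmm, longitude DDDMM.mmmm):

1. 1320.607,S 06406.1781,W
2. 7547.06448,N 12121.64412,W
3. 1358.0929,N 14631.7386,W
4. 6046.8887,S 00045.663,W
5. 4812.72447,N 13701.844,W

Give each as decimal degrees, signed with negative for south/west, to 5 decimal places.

Point 1:
  φ: degrees = first 2 digits = 13, minutes = 20.607; 13 + 20.607/60 = 13.343450
  S ⇒ negate
  λ: split at 3 digits → 064° and 6.1781′; 64 + 6.1781/60 = 64.102968
  W → negative
Point 2:
  Lat: split at 2 digits → 75° and 47.06448′; 75 + 47.06448/60 = 75.784408
  N ⇒ keep positive
  Longitude: split at 3 digits → 121° and 21.64412′; 121 + 21.64412/60 = 121.360735
  hemisphere W, so the sign is −
Point 3:
  Lat: split at 2 digits → 13° and 58.0929′; 13 + 58.0929/60 = 13.968215
  N → positive
  λ: split at 3 digits → 146° and 31.7386′; 146 + 31.7386/60 = 146.528977
  W → negative
Point 4:
  Latitude: degrees = first 2 digits = 60, minutes = 46.8887; 60 + 46.8887/60 = 60.781478
  S → negative
  λ: split at 3 digits → 000° and 45.663′; 0 + 45.663/60 = 0.761050
  hemisphere W, so the sign is −
Point 5:
  φ: split at 2 digits → 48° and 12.72447′; 48 + 12.72447/60 = 48.212075
  N → positive
  Longitude: split at 3 digits → 137° and 1.844′; 137 + 1.844/60 = 137.030733
  W → negative

1. -13.34345, -64.10297
2. 75.78441, -121.36074
3. 13.96822, -146.52898
4. -60.78148, -0.76105
5. 48.21207, -137.03073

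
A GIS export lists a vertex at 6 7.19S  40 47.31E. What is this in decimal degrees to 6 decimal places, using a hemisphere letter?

φ: 6 + 7.19/60 = 6.1198333
λ: 40 + 47.31/60 = 40.7885000

6.119833° S, 40.788500° E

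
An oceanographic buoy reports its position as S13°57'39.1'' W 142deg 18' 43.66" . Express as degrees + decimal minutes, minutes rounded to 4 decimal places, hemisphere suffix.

13° 57.6517′ S, 142° 18.7277′ W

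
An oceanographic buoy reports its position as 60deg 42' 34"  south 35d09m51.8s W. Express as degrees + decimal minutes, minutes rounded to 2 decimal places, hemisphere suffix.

Latitude: 42 + 34/60 = 42.5667′
Lon: 9 + 51.8/60 = 9.8633′

60° 42.57′ S, 35° 9.86′ W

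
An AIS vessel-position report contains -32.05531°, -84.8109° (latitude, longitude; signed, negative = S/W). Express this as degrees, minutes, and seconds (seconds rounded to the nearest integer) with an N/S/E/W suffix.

Latitude is negative → S; |value| = 32.055310
Latitude: 0.055310° → 3.31860′; 0.31860 × 60 = 19.12″
Longitude is negative → W; |value| = 84.810900
Longitude: 0.810900° → 48.65400′; 0.65400 × 60 = 39.24″

32°03′19″ S, 84°48′39″ W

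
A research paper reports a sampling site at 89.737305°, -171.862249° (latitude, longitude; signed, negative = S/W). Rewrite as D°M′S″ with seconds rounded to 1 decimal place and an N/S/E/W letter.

φ: whole degrees 89; 44.23830′ → 44′ and 14.298″
Longitude is negative → W; |value| = 171.862249
Longitude: whole degrees 171; 51.73494′ → 51′ and 44.096″

89°44′14.3″ N, 171°51′44.1″ W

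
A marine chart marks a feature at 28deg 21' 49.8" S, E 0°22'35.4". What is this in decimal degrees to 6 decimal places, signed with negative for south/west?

φ: 28° + 21/60 + 49.8/3600 = 28 + 0.350000 + 0.013833 = 28.3638333
hemisphere S, so the sign is −
Lon: 0 + 22/60 + 35.4/3600 = 0.3765000
E ⇒ keep positive

-28.363833, 0.376500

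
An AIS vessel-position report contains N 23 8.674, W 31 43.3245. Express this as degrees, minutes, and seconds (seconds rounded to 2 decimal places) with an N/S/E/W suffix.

Lat: fractional minutes 0.67400 × 60 = 40.4400″
Lon: fractional minutes 0.32450 × 60 = 19.4700″

23°08′40.44″ N, 31°43′19.47″ W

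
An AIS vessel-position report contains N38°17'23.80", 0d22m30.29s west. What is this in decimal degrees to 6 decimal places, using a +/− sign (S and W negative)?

38.289944, -0.375081

Lat: 17′ + 23.8″ = 17.39667′; 38 + 17.39667/60 = 38.2899444
N ⇒ keep positive
Lon: 0° + 22/60 + 30.29/3600 = 0 + 0.366667 + 0.008414 = 0.3750806
hemisphere W, so the sign is −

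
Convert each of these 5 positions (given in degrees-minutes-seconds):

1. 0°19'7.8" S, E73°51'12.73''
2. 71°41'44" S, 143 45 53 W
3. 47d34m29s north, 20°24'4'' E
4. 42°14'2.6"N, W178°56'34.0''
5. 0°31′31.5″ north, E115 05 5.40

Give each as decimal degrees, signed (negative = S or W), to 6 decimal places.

1. -0.318833, 73.853536
2. -71.695556, -143.764722
3. 47.574722, 20.401111
4. 42.234056, -178.942778
5. 0.525417, 115.084833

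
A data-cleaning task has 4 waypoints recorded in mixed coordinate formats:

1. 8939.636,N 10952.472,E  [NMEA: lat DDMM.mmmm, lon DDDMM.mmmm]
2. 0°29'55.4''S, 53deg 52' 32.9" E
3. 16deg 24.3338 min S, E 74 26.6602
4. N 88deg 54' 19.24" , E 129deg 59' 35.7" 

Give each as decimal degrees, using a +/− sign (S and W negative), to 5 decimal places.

1. 89.66060, 109.87453
2. -0.49872, 53.87581
3. -16.40556, 74.44434
4. 88.90534, 129.99325

Point 1:
  φ: split at 2 digits → 89° and 39.636′; 89 + 39.636/60 = 89.660600
  N ⇒ keep positive
  λ: split at 3 digits → 109° and 52.472′; 109 + 52.472/60 = 109.874533
  E → positive
Point 2:
  Lat: 0° + 29/60 + 55.4/3600 = 0 + 0.483333 + 0.015389 = 0.498722
  S → negative
  λ: 52′ + 32.9″ = 52.54833′; 53 + 52.54833/60 = 53.875806
  E ⇒ keep positive
Point 3:
  φ: 16 + 24.3338/60 = 16.405563
  S → negative
  λ: 74 + 26.6602/60 = 74.444337
  E ⇒ keep positive
Point 4:
  φ: 88° + 54/60 + 19.24/3600 = 88 + 0.900000 + 0.005344 = 88.905344
  N ⇒ keep positive
  Lon: 59′ + 35.7″ = 59.59500′; 129 + 59.59500/60 = 129.993250
  E ⇒ keep positive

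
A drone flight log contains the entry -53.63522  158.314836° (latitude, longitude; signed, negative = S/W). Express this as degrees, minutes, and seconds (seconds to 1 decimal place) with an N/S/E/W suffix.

Latitude is negative → S; |value| = 53.635220
Lat: whole degrees 53; 38.11320′ → 38′ and 6.792″
Lon: 0.314836 × 60 = 18.89016′ → 18′, remainder × 60 = 53.410″

53°38′6.8″ S, 158°18′53.4″ E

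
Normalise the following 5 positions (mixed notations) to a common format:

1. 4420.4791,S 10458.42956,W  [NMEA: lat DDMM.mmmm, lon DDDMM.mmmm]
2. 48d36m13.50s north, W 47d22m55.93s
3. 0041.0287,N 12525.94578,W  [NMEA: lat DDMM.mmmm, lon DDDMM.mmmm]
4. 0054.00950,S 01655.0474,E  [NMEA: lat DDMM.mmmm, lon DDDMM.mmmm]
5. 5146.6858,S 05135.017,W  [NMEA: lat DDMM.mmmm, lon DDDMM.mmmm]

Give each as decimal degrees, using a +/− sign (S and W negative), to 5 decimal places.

Point 1:
  Lat: split at 2 digits → 44° and 20.4791′; 44 + 20.4791/60 = 44.341318
  hemisphere S, so the sign is −
  Longitude: split at 3 digits → 104° and 58.42956′; 104 + 58.42956/60 = 104.973826
  hemisphere W, so the sign is −
Point 2:
  φ: 48 + 36/60 + 13.5/3600 = 48.603750
  N ⇒ keep positive
  Lon: 22′ + 55.93″ = 22.93217′; 47 + 22.93217/60 = 47.382203
  W ⇒ negate
Point 3:
  φ: degrees = first 2 digits = 0, minutes = 41.0287; 0 + 41.0287/60 = 0.683812
  N → positive
  λ: degrees = first 3 digits = 125, minutes = 25.94578; 125 + 25.94578/60 = 125.432430
  W ⇒ negate
Point 4:
  Latitude: split at 2 digits → 00° and 54.0095′; 0 + 54.0095/60 = 0.900158
  S ⇒ negate
  Lon: split at 3 digits → 016° and 55.0474′; 16 + 55.0474/60 = 16.917457
  E → positive
Point 5:
  Latitude: degrees = first 2 digits = 51, minutes = 46.6858; 51 + 46.6858/60 = 51.778097
  S ⇒ negate
  λ: split at 3 digits → 051° and 35.017′; 51 + 35.017/60 = 51.583617
  hemisphere W, so the sign is −

1. -44.34132, -104.97383
2. 48.60375, -47.38220
3. 0.68381, -125.43243
4. -0.90016, 16.91746
5. -51.77810, -51.58362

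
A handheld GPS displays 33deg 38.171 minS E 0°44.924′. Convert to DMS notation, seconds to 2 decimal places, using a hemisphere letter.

33°38′10.26″ S, 0°44′55.44″ E

Latitude: fractional minutes 0.17100 × 60 = 10.2600″
Lon: 44.92400′ → 44′ and 0.92400 × 60 = 55.4400″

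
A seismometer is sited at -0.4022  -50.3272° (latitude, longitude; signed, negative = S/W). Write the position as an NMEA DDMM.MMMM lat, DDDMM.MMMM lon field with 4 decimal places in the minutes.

0024.1320,S / 05019.6320,W

Latitude is negative → S; |value| = 0.402200
Lat: 0° + 0.402200 × 60 = 0° 24.132000′
Longitude is negative → W; |value| = 50.327200
Longitude: fractional part 0.327200 → 19.632000 minutes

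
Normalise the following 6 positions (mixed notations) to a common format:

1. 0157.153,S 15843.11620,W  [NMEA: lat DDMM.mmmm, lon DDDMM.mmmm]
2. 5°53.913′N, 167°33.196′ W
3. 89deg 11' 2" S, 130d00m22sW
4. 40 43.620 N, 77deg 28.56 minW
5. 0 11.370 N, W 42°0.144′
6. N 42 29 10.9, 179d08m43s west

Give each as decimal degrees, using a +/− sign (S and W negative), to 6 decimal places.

1. -1.952550, -158.718603
2. 5.898550, -167.553267
3. -89.183889, -130.006111
4. 40.727000, -77.476000
5. 0.189500, -42.002400
6. 42.486361, -179.145278

Point 1:
  φ: degrees = first 2 digits = 1, minutes = 57.153; 1 + 57.153/60 = 1.9525500
  S ⇒ negate
  Longitude: degrees = first 3 digits = 158, minutes = 43.1162; 158 + 43.1162/60 = 158.7186033
  hemisphere W, so the sign is −
Point 2:
  Lat: 53.913′ = 0.898550°; total 5.8985500
  N ⇒ keep positive
  λ: 167 + 33.196/60 = 167.5532667
  W ⇒ negate
Point 3:
  Latitude: 11′ + 2″ = 11.03333′; 89 + 11.03333/60 = 89.1838889
  hemisphere S, so the sign is −
  Lon: 130° + 0/60 + 22/3600 = 130 + 0.000000 + 0.006111 = 130.0061111
  W ⇒ negate
Point 4:
  Latitude: 40 + 43.62/60 = 40.7270000
  N → positive
  Lon: 28.56′ = 0.476000°; total 77.4760000
  W ⇒ negate
Point 5:
  Lat: 11.37′ = 0.189500°; total 0.1895000
  N → positive
  Longitude: 42 + 0.144/60 = 42.0024000
  W ⇒ negate
Point 6:
  Lat: 42 + 29/60 + 10.9/3600 = 42.4863611
  N ⇒ keep positive
  λ: 8′ + 43″ = 8.71667′; 179 + 8.71667/60 = 179.1452778
  W ⇒ negate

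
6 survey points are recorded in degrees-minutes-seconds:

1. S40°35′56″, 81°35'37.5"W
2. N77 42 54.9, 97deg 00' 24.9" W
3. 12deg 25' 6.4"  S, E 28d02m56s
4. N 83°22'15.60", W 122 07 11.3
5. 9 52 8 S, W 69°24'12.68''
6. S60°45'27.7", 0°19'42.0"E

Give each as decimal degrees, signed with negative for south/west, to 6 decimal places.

1. -40.598889, -81.593750
2. 77.715250, -97.006917
3. -12.418444, 28.048889
4. 83.371000, -122.119806
5. -9.868889, -69.403522
6. -60.757694, 0.328333

Point 1:
  φ: 40° + 35/60 + 56/3600 = 40 + 0.583333 + 0.015556 = 40.5988889
  hemisphere S, so the sign is −
  λ: 81° + 35/60 + 37.5/3600 = 81 + 0.583333 + 0.010417 = 81.5937500
  W ⇒ negate
Point 2:
  Latitude: 42′ + 54.9″ = 42.91500′; 77 + 42.91500/60 = 77.7152500
  N ⇒ keep positive
  Longitude: 97 + 0/60 + 24.9/3600 = 97.0069167
  hemisphere W, so the sign is −
Point 3:
  φ: 12 + 25/60 + 6.4/3600 = 12.4184444
  S ⇒ negate
  Lon: 28° + 2/60 + 56/3600 = 28 + 0.033333 + 0.015556 = 28.0488889
  E → positive
Point 4:
  Lat: 83° + 22/60 + 15.6/3600 = 83 + 0.366667 + 0.004333 = 83.3710000
  N ⇒ keep positive
  λ: 122° + 7/60 + 11.3/3600 = 122 + 0.116667 + 0.003139 = 122.1198056
  W → negative
Point 5:
  Lat: 9° + 52/60 + 8/3600 = 9 + 0.866667 + 0.002222 = 9.8688889
  hemisphere S, so the sign is −
  Lon: 69° + 24/60 + 12.68/3600 = 69 + 0.400000 + 0.003522 = 69.4035222
  W → negative
Point 6:
  Lat: 45′ + 27.7″ = 45.46167′; 60 + 45.46167/60 = 60.7576944
  S ⇒ negate
  Lon: 19′ + 42″ = 19.70000′; 0 + 19.70000/60 = 0.3283333
  E → positive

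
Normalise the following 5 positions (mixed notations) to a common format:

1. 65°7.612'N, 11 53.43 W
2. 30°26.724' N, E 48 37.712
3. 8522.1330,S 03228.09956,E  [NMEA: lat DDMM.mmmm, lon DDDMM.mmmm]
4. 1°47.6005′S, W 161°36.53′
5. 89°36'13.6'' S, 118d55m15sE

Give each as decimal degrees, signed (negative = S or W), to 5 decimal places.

1. 65.12687, -11.89050
2. 30.44540, 48.62853
3. -85.36888, 32.46833
4. -1.79334, -161.60883
5. -89.60378, 118.92083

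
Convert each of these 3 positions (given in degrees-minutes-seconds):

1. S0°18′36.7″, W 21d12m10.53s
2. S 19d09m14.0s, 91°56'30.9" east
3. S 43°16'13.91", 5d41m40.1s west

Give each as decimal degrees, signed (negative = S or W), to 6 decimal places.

Point 1:
  φ: 0° + 18/60 + 36.7/3600 = 0 + 0.300000 + 0.010194 = 0.3101944
  hemisphere S, so the sign is −
  Lon: 21° + 12/60 + 10.53/3600 = 21 + 0.200000 + 0.002925 = 21.2029250
  W ⇒ negate
Point 2:
  φ: 19° + 9/60 + 14/3600 = 19 + 0.150000 + 0.003889 = 19.1538889
  hemisphere S, so the sign is −
  Lon: 56′ + 30.9″ = 56.51500′; 91 + 56.51500/60 = 91.9419167
  E ⇒ keep positive
Point 3:
  φ: 16′ + 13.91″ = 16.23183′; 43 + 16.23183/60 = 43.2705306
  S → negative
  Lon: 41′ + 40.1″ = 41.66833′; 5 + 41.66833/60 = 5.6944722
  W ⇒ negate

1. -0.310194, -21.202925
2. -19.153889, 91.941917
3. -43.270531, -5.694472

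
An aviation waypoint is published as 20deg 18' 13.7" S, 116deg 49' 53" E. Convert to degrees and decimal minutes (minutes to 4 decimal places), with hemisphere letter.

Latitude: 18 + 13.7/60 = 18.228333′
Longitude: 49 + 53/60 = 49.883333′

20° 18.2283′ S, 116° 49.8833′ E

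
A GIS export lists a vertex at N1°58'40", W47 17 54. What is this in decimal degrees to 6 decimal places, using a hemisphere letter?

Lat: 58′ + 40″ = 58.66667′; 1 + 58.66667/60 = 1.9777778
Longitude: 17′ + 54″ = 17.90000′; 47 + 17.90000/60 = 47.2983333

1.977778° N, 47.298333° W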